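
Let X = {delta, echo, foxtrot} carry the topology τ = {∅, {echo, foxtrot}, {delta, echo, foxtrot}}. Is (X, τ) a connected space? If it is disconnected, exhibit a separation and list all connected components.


(X, τ) is connected.

Find clopen sets (U ∈ τ with X ∖ U ∈ τ):
  U = ∅, X ∖ U = {delta, echo, foxtrot} — both open, so U is clopen.
  U = {delta, echo, foxtrot}, X ∖ U = ∅ — both open, so U is clopen.
Only trivial clopens (∅ and X) exist, so (X, τ) is connected.
Compute connected components by grouping points that agree on all clopens:
  component: {delta, echo, foxtrot}


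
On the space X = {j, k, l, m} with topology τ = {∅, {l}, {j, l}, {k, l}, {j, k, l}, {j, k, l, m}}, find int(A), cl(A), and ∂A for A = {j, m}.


int(A) = ∅, cl(A) = {j, m}, ∂A = {j, m}.

Closed sets in (X, τ) are complements of opens:
  closed(X, τ) = {∅, {m}, {j, m}, {k, m}, {j, k, m}, {j, k, l, m}}.
int(A) = ⋃ {U ∈ τ : U ⊆ A}. Opens contained in A: ∅.
Taking the union of these: int(A) = ∅.
cl(A) = ⋂ {C closed : A ⊆ C}. Closed sets containing A: {j, m}, {j, k, m}, {j, k, l, m}.
Intersecting these: cl(A) = {j, m}.
∂A = cl(A) ∖ int(A) = {j, m} ∖ ∅ = {j, m}.


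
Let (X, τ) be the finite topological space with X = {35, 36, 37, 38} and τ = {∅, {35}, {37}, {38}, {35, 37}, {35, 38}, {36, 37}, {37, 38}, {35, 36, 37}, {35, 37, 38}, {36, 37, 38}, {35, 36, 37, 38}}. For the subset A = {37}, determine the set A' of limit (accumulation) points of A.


A' = {36}

For each x ∈ X, list the open sets U ∈ τ with x ∈ U, then check whether U ∩ (A ∖ {x}) ≠ ∅ for every such U.
  x = 35: open {35} ∋ x has {35} ∩ (A ∖ {35}) = ∅, so x is NOT a limit point.
  x = 36: opens ∋ x are {36, 37}, {35, 36, 37}, {36, 37, 38}, {35, 36, 37, 38}; each meets A ∖ {36}, so x IS a limit point.
  x = 37: open {37} ∋ x has {37} ∩ (A ∖ {37}) = ∅, so x is NOT a limit point.
  x = 38: open {38} ∋ x has {38} ∩ (A ∖ {38}) = ∅, so x is NOT a limit point.
Collecting: A' = {36}.


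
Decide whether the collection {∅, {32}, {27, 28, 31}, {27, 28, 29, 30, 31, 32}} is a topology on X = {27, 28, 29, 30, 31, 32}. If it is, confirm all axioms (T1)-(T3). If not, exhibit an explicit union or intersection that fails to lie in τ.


τ is NOT a topology on X.

Axiom (T1): ∅ ∈ τ? Yes; X ∈ τ? Yes.
Axiom (T2/T3): check pairwise unions and intersections of members of τ.
Counterexample for (T2): {32} ∪ {27, 28, 31} = {27, 28, 31, 32} ∉ τ. Therefore τ is NOT a topology.


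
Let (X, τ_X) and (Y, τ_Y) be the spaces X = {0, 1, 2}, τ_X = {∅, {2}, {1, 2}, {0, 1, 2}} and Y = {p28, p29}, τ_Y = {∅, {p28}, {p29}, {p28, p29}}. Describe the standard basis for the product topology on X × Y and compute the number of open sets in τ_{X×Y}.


Basis B = {∅ × ∅, {2} × {p28}, {2} × {p29}, {1, 2} × {p28}, {1, 2} × {p29}, {2} × {p28, p29}, {0, 1, 2} × {p28}, {0, 1, 2} × {p29}, {1, 2} × {p28, p29}, {0, 1, 2} × {p28, p29}}; |τ_{X×Y}| = 16.

Enumerate products U × V with U ∈ τ_X, V ∈ τ_Y (deduplicated):
  ∅ × ∅ = {} (∅)
  {2} × {p28} = {(2,p28)}
  {2} × {p29} = {(2,p29)}
  {1, 2} × {p28} = {(1,p28), (2,p28)}
  {1, 2} × {p29} = {(1,p29), (2,p29)}
  {2} × {p28, p29} = {(2,p28), (2,p29)}
  {0, 1, 2} × {p28} = {(0,p28), (1,p28), (2,p28)}
  {0, 1, 2} × {p29} = {(0,p29), (1,p29), (2,p29)}
  {1, 2} × {p28, p29} = {(1,p28), (1,p29), (2,p28), (2,p29)}
  {0, 1, 2} × {p28, p29} = {(0,p28), (0,p29), (1,p28), (1,p29), (2,p28), (2,p29)}
These 10 distinct sets form the basis B.
Close under arbitrary unions to get τ_{X×Y}; counting gives |τ_{X×Y}| = 16.


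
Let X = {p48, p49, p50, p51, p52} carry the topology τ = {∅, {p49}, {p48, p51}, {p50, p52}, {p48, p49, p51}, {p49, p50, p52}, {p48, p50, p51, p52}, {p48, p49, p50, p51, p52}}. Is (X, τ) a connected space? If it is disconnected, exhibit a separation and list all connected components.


(X, τ) is disconnected; components = [{p49}, {p48, p51}, {p50, p52}].

Find clopen sets (U ∈ τ with X ∖ U ∈ τ):
  U = ∅, X ∖ U = {p48, p49, p50, p51, p52} — both open, so U is clopen.
  U = {p49}, X ∖ U = {p48, p50, p51, p52} — both open, so U is clopen.
  U = {p48, p51}, X ∖ U = {p49, p50, p52} — both open, so U is clopen.
  U = {p50, p52}, X ∖ U = {p48, p49, p51} — both open, so U is clopen.
  U = {p48, p49, p51}, X ∖ U = {p50, p52} — both open, so U is clopen.
  U = {p49, p50, p52}, X ∖ U = {p48, p51} — both open, so U is clopen.
  U = {p48, p50, p51, p52}, X ∖ U = {p49} — both open, so U is clopen.
  U = {p48, p49, p50, p51, p52}, X ∖ U = ∅ — both open, so U is clopen.
Nontrivial clopen(s) exist: e.g. {p50, p52}. So (X, τ) is disconnected.
Compute connected components by grouping points that agree on all clopens:
  component: {p49}
  component: {p48, p51}
  component: {p50, p52}


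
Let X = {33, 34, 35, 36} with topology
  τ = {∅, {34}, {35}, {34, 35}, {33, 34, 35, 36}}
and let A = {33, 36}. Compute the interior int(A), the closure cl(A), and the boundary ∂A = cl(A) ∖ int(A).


int(A) = ∅, cl(A) = {33, 36}, ∂A = {33, 36}.

Closed sets in (X, τ) are complements of opens:
  closed(X, τ) = {∅, {33, 36}, {33, 34, 36}, {33, 35, 36}, {33, 34, 35, 36}}.
int(A) = ⋃ {U ∈ τ : U ⊆ A}. Opens contained in A: ∅.
Taking the union of these: int(A) = ∅.
cl(A) = ⋂ {C closed : A ⊆ C}. Closed sets containing A: {33, 36}, {33, 34, 36}, {33, 35, 36}, {33, 34, 35, 36}.
Intersecting these: cl(A) = {33, 36}.
∂A = cl(A) ∖ int(A) = {33, 36} ∖ ∅ = {33, 36}.


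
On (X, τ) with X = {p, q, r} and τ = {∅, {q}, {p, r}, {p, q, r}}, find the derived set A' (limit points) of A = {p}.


A' = {r}

For each x ∈ X, list the open sets U ∈ τ with x ∈ U, then check whether U ∩ (A ∖ {x}) ≠ ∅ for every such U.
  x = p: open {p, r} ∋ x has {p, r} ∩ (A ∖ {p}) = ∅, so x is NOT a limit point.
  x = q: open {q} ∋ x has {q} ∩ (A ∖ {q}) = ∅, so x is NOT a limit point.
  x = r: opens ∋ x are {p, r}, {p, q, r}; each meets A ∖ {r}, so x IS a limit point.
Collecting: A' = {r}.


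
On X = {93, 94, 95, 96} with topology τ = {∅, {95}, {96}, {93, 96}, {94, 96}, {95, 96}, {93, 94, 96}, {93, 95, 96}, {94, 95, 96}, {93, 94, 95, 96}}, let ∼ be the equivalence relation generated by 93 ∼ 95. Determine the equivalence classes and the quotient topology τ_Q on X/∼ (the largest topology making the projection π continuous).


X/∼ = {[93=95], [94], [96]}; |τ_Q| = 5.

Equivalence classes: [93=95], [94], [96].
Quotient map π: X → X/∼ sends 93 ↦ [93=95], 94 ↦ [94], 95 ↦ [93=95], 96 ↦ [96].
For each subset V ⊆ X/∼, compute π^{-1}(V) ⊆ X and check whether π^{-1}(V) ∈ τ. V is open in τ_Q iff π^{-1}(V) ∈ τ.
  V = {}: π^{-1}(V) = ∅ ∈ τ ✓.
  V = {[93=95]}: π^{-1}(V) = {93, 95} ∉ τ ✗.
  V = {[94]}: π^{-1}(V) = {94} ∉ τ ✗.
  V = {[93=95], [94]}: π^{-1}(V) = {93, 94, 95} ∉ τ ✗.
  V = {[96]}: π^{-1}(V) = {96} ∈ τ ✓.
  V = {[93=95], [96]}: π^{-1}(V) = {93, 95, 96} ∈ τ ✓.
  V = {[94], [96]}: π^{-1}(V) = {94, 96} ∈ τ ✓.
  V = {[93=95], [94], [96]}: π^{-1}(V) = {93, 94, 95, 96} ∈ τ ✓.
Open sets in the quotient: τ_Q = {{}, {[96]}, {[93=95], [96]}, {[94], [96]}, {[93=95], [94], [96]}} (5 elements).


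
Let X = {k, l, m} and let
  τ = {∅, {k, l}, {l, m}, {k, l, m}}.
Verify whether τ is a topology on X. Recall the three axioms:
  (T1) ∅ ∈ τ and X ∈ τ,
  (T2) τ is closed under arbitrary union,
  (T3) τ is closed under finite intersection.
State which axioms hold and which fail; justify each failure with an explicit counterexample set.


τ is NOT a topology on X.

Axiom (T1): ∅ ∈ τ? Yes; X ∈ τ? Yes.
Axiom (T2/T3): check pairwise unions and intersections of members of τ.
Counterexample for (T3): {k, l} ∩ {l, m} = {l} ∉ τ. Therefore τ is NOT a topology.


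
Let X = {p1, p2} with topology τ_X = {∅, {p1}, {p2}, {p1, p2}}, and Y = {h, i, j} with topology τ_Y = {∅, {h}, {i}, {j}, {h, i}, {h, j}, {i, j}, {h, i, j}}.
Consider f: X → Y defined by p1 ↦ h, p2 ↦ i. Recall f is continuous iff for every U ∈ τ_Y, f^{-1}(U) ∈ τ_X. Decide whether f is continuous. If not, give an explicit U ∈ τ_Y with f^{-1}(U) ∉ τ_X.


f IS continuous.

Compute f^{-1}(U) for each U ∈ τ_Y:
  U = ∅: f^{-1}(U) = ∅ ∈ τ_X ✓.
  U = {h}: f^{-1}(U) = {p1} ∈ τ_X ✓.
  U = {i}: f^{-1}(U) = {p2} ∈ τ_X ✓.
  U = {j}: f^{-1}(U) = ∅ ∈ τ_X ✓.
  U = {h, i}: f^{-1}(U) = {p1, p2} ∈ τ_X ✓.
  U = {h, j}: f^{-1}(U) = {p1} ∈ τ_X ✓.
  U = {i, j}: f^{-1}(U) = {p2} ∈ τ_X ✓.
  U = {h, i, j}: f^{-1}(U) = {p1, p2} ∈ τ_X ✓.
Every preimage lies in τ_X, so f IS continuous.


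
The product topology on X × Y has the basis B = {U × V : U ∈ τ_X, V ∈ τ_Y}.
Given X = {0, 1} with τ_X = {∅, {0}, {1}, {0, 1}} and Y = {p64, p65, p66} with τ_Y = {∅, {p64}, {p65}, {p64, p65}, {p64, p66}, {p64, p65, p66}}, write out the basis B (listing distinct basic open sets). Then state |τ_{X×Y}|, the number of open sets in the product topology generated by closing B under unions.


Basis B = {∅ × ∅, {0} × {p64}, {0} × {p65}, {1} × {p64}, {1} × {p65}, {0} × {p64, p65}, {0} × {p64, p66}, {0, 1} × {p64}, {0, 1} × {p65}, {1} × {p64, p65}, {1} × {p64, p66}, {0} × {p64, p65, p66}, {1} × {p64, p65, p66}, {0, 1} × {p64, p65}, {0, 1} × {p64, p66}, {0, 1} × {p64, p65, p66}}; |τ_{X×Y}| = 36.

Enumerate products U × V with U ∈ τ_X, V ∈ τ_Y (deduplicated):
  ∅ × ∅ = {} (∅)
  {0} × {p64} = {(0,p64)}
  {0} × {p65} = {(0,p65)}
  {1} × {p64} = {(1,p64)}
  {1} × {p65} = {(1,p65)}
  {0} × {p64, p65} = {(0,p64), (0,p65)}
  {0} × {p64, p66} = {(0,p64), (0,p66)}
  {0, 1} × {p64} = {(0,p64), (1,p64)}
  {0, 1} × {p65} = {(0,p65), (1,p65)}
  {1} × {p64, p65} = {(1,p64), (1,p65)}
  {1} × {p64, p66} = {(1,p64), (1,p66)}
  {0} × {p64, p65, p66} = {(0,p64), (0,p65), (0,p66)}
  {1} × {p64, p65, p66} = {(1,p64), (1,p65), (1,p66)}
  {0, 1} × {p64, p65} = {(0,p64), (0,p65), (1,p64), (1,p65)}
  {0, 1} × {p64, p66} = {(0,p64), (0,p66), (1,p64), (1,p66)}
  {0, 1} × {p64, p65, p66} = {(0,p64), (0,p65), (0,p66), (1,p64), (1,p65), (1,p66)}
These 16 distinct sets form the basis B.
Close under arbitrary unions to get τ_{X×Y}; counting gives |τ_{X×Y}| = 36.


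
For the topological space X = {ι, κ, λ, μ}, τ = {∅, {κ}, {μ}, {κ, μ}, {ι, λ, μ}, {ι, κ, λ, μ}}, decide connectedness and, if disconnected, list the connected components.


(X, τ) is disconnected; components = [{κ}, {ι, λ, μ}].

Find clopen sets (U ∈ τ with X ∖ U ∈ τ):
  U = ∅, X ∖ U = {ι, κ, λ, μ} — both open, so U is clopen.
  U = {κ}, X ∖ U = {ι, λ, μ} — both open, so U is clopen.
  U = {ι, λ, μ}, X ∖ U = {κ} — both open, so U is clopen.
  U = {ι, κ, λ, μ}, X ∖ U = ∅ — both open, so U is clopen.
Nontrivial clopen(s) exist: e.g. {κ}. So (X, τ) is disconnected.
Compute connected components by grouping points that agree on all clopens:
  component: {κ}
  component: {ι, λ, μ}


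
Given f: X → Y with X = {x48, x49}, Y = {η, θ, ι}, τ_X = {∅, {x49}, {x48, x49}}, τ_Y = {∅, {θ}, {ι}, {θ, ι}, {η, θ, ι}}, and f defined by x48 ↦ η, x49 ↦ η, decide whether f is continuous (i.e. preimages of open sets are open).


f IS continuous.

Compute f^{-1}(U) for each U ∈ τ_Y:
  U = ∅: f^{-1}(U) = ∅ ∈ τ_X ✓.
  U = {θ}: f^{-1}(U) = ∅ ∈ τ_X ✓.
  U = {ι}: f^{-1}(U) = ∅ ∈ τ_X ✓.
  U = {θ, ι}: f^{-1}(U) = ∅ ∈ τ_X ✓.
  U = {η, θ, ι}: f^{-1}(U) = {x48, x49} ∈ τ_X ✓.
Every preimage lies in τ_X, so f IS continuous.


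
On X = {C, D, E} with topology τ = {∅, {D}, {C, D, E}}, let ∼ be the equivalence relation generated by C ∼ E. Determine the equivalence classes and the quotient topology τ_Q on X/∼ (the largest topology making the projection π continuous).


X/∼ = {[C=E], [D]}; |τ_Q| = 3.

Equivalence classes: [C=E], [D].
Quotient map π: X → X/∼ sends C ↦ [C=E], D ↦ [D], E ↦ [C=E].
For each subset V ⊆ X/∼, compute π^{-1}(V) ⊆ X and check whether π^{-1}(V) ∈ τ. V is open in τ_Q iff π^{-1}(V) ∈ τ.
  V = {}: π^{-1}(V) = ∅ ∈ τ ✓.
  V = {[C=E]}: π^{-1}(V) = {C, E} ∉ τ ✗.
  V = {[D]}: π^{-1}(V) = {D} ∈ τ ✓.
  V = {[C=E], [D]}: π^{-1}(V) = {C, D, E} ∈ τ ✓.
Open sets in the quotient: τ_Q = {{}, {[D]}, {[C=E], [D]}} (3 elements).


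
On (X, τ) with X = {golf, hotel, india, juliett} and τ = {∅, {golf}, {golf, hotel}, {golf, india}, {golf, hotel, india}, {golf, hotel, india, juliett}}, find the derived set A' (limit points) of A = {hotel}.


A' = {juliett}

For each x ∈ X, list the open sets U ∈ τ with x ∈ U, then check whether U ∩ (A ∖ {x}) ≠ ∅ for every such U.
  x = golf: open {golf} ∋ x has {golf} ∩ (A ∖ {golf}) = ∅, so x is NOT a limit point.
  x = hotel: open {golf, hotel} ∋ x has {golf, hotel} ∩ (A ∖ {hotel}) = ∅, so x is NOT a limit point.
  x = india: open {golf, india} ∋ x has {golf, india} ∩ (A ∖ {india}) = ∅, so x is NOT a limit point.
  x = juliett: opens ∋ x are {golf, hotel, india, juliett}; each meets A ∖ {juliett}, so x IS a limit point.
Collecting: A' = {juliett}.


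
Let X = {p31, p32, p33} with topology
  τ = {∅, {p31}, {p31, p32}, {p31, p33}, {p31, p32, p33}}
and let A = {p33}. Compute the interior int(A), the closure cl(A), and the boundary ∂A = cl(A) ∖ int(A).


int(A) = ∅, cl(A) = {p33}, ∂A = {p33}.

Closed sets in (X, τ) are complements of opens:
  closed(X, τ) = {∅, {p32}, {p33}, {p32, p33}, {p31, p32, p33}}.
int(A) = ⋃ {U ∈ τ : U ⊆ A}. Opens contained in A: ∅.
Taking the union of these: int(A) = ∅.
cl(A) = ⋂ {C closed : A ⊆ C}. Closed sets containing A: {p33}, {p32, p33}, {p31, p32, p33}.
Intersecting these: cl(A) = {p33}.
∂A = cl(A) ∖ int(A) = {p33} ∖ ∅ = {p33}.


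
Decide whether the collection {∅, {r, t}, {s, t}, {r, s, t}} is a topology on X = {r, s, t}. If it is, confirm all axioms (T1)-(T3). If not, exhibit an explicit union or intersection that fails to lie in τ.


τ is NOT a topology on X.

Axiom (T1): ∅ ∈ τ? Yes; X ∈ τ? Yes.
Axiom (T2/T3): check pairwise unions and intersections of members of τ.
Counterexample for (T3): {r, t} ∩ {s, t} = {t} ∉ τ. Therefore τ is NOT a topology.


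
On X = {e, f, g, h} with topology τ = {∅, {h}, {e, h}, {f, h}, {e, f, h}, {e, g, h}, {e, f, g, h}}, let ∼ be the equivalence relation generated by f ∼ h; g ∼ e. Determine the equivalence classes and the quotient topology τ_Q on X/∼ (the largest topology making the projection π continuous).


X/∼ = {[e=g], [f=h]}; |τ_Q| = 3.

Equivalence classes: [e=g], [f=h].
Quotient map π: X → X/∼ sends e ↦ [e=g], f ↦ [f=h], g ↦ [e=g], h ↦ [f=h].
For each subset V ⊆ X/∼, compute π^{-1}(V) ⊆ X and check whether π^{-1}(V) ∈ τ. V is open in τ_Q iff π^{-1}(V) ∈ τ.
  V = {}: π^{-1}(V) = ∅ ∈ τ ✓.
  V = {[e=g]}: π^{-1}(V) = {e, g} ∉ τ ✗.
  V = {[f=h]}: π^{-1}(V) = {f, h} ∈ τ ✓.
  V = {[e=g], [f=h]}: π^{-1}(V) = {e, f, g, h} ∈ τ ✓.
Open sets in the quotient: τ_Q = {{}, {[f=h]}, {[e=g], [f=h]}} (3 elements).


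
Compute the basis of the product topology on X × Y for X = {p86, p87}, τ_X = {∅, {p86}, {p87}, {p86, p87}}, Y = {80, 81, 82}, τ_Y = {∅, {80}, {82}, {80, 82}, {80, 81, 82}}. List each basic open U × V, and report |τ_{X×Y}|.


Basis B = {∅ × ∅, {p86} × {80}, {p86} × {82}, {p87} × {80}, {p87} × {82}, {p86} × {80, 82}, {p86, p87} × {80}, {p86, p87} × {82}, {p87} × {80, 82}, {p86} × {80, 81, 82}, {p87} × {80, 81, 82}, {p86, p87} × {80, 82}, {p86, p87} × {80, 81, 82}}; |τ_{X×Y}| = 25.

Enumerate products U × V with U ∈ τ_X, V ∈ τ_Y (deduplicated):
  ∅ × ∅ = {} (∅)
  {p86} × {80} = {(p86,80)}
  {p86} × {82} = {(p86,82)}
  {p87} × {80} = {(p87,80)}
  {p87} × {82} = {(p87,82)}
  {p86} × {80, 82} = {(p86,80), (p86,82)}
  {p86, p87} × {80} = {(p86,80), (p87,80)}
  {p86, p87} × {82} = {(p86,82), (p87,82)}
  {p87} × {80, 82} = {(p87,80), (p87,82)}
  {p86} × {80, 81, 82} = {(p86,80), (p86,81), (p86,82)}
  {p87} × {80, 81, 82} = {(p87,80), (p87,81), (p87,82)}
  {p86, p87} × {80, 82} = {(p86,80), (p86,82), (p87,80), (p87,82)}
  {p86, p87} × {80, 81, 82} = {(p86,80), (p86,81), (p86,82), (p87,80), (p87,81), (p87,82)}
These 13 distinct sets form the basis B.
Close under arbitrary unions to get τ_{X×Y}; counting gives |τ_{X×Y}| = 25.


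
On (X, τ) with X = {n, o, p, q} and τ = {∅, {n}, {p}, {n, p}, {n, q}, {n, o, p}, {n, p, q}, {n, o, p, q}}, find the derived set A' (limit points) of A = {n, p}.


A' = {o, q}

For each x ∈ X, list the open sets U ∈ τ with x ∈ U, then check whether U ∩ (A ∖ {x}) ≠ ∅ for every such U.
  x = n: open {n} ∋ x has {n} ∩ (A ∖ {n}) = ∅, so x is NOT a limit point.
  x = o: opens ∋ x are {n, o, p}, {n, o, p, q}; each meets A ∖ {o}, so x IS a limit point.
  x = p: open {p} ∋ x has {p} ∩ (A ∖ {p}) = ∅, so x is NOT a limit point.
  x = q: opens ∋ x are {n, q}, {n, p, q}, {n, o, p, q}; each meets A ∖ {q}, so x IS a limit point.
Collecting: A' = {o, q}.


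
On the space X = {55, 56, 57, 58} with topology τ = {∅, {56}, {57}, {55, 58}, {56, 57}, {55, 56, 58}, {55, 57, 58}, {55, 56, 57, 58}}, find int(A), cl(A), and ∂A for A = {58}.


int(A) = ∅, cl(A) = {55, 58}, ∂A = {55, 58}.

Closed sets in (X, τ) are complements of opens:
  closed(X, τ) = {∅, {56}, {57}, {55, 58}, {56, 57}, {55, 56, 58}, {55, 57, 58}, {55, 56, 57, 58}}.
int(A) = ⋃ {U ∈ τ : U ⊆ A}. Opens contained in A: ∅.
Taking the union of these: int(A) = ∅.
cl(A) = ⋂ {C closed : A ⊆ C}. Closed sets containing A: {55, 58}, {55, 56, 58}, {55, 57, 58}, {55, 56, 57, 58}.
Intersecting these: cl(A) = {55, 58}.
∂A = cl(A) ∖ int(A) = {55, 58} ∖ ∅ = {55, 58}.


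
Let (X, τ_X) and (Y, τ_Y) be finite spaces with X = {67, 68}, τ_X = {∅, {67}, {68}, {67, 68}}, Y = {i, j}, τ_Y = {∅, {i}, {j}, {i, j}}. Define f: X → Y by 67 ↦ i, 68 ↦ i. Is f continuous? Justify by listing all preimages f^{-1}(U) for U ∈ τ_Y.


f IS continuous.

Compute f^{-1}(U) for each U ∈ τ_Y:
  U = ∅: f^{-1}(U) = ∅ ∈ τ_X ✓.
  U = {i}: f^{-1}(U) = {67, 68} ∈ τ_X ✓.
  U = {j}: f^{-1}(U) = ∅ ∈ τ_X ✓.
  U = {i, j}: f^{-1}(U) = {67, 68} ∈ τ_X ✓.
Every preimage lies in τ_X, so f IS continuous.


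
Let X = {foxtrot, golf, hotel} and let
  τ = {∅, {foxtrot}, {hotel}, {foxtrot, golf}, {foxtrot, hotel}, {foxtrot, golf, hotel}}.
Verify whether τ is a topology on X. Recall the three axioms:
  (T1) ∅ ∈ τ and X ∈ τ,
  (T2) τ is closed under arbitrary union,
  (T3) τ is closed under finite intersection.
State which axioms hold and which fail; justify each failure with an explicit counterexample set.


τ IS a topology on X.

Axiom (T1): ∅ ∈ τ? Yes; X ∈ τ? Yes.
Axiom (T2/T3): check pairwise unions and intersections of members of τ.
All pairwise intersections and unions checked — each lies in τ. Therefore τ satisfies (T1), (T2), (T3): it IS a topology on X.


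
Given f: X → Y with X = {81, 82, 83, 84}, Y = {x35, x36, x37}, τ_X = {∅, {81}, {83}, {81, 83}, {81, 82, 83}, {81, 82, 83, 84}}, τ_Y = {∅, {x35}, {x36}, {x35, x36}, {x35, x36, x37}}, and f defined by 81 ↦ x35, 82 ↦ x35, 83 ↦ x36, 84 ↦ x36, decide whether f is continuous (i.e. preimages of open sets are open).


f is NOT continuous.

Compute f^{-1}(U) for each U ∈ τ_Y:
  U = ∅: f^{-1}(U) = ∅ ∈ τ_X ✓.
  U = {x35}: f^{-1}(U) = {81, 82} ∉ τ_X ✗.
  U = {x36}: f^{-1}(U) = {83, 84} ∉ τ_X ✗.
  U = {x35, x36}: f^{-1}(U) = {81, 82, 83, 84} ∈ τ_X ✓.
  U = {x35, x36, x37}: f^{-1}(U) = {81, 82, 83, 84} ∈ τ_X ✓.
Found U = {x35} with f^{-1}(U) = {81, 82} not in τ_X. Therefore f is NOT continuous.


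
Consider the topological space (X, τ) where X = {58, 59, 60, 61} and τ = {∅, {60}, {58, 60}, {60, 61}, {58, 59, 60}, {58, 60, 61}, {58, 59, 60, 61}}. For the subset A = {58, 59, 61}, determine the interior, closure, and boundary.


int(A) = ∅, cl(A) = {58, 59, 61}, ∂A = {58, 59, 61}.

Closed sets in (X, τ) are complements of opens:
  closed(X, τ) = {∅, {59}, {61}, {58, 59}, {59, 61}, {58, 59, 61}, {58, 59, 60, 61}}.
int(A) = ⋃ {U ∈ τ : U ⊆ A}. Opens contained in A: ∅.
Taking the union of these: int(A) = ∅.
cl(A) = ⋂ {C closed : A ⊆ C}. Closed sets containing A: {58, 59, 61}, {58, 59, 60, 61}.
Intersecting these: cl(A) = {58, 59, 61}.
∂A = cl(A) ∖ int(A) = {58, 59, 61} ∖ ∅ = {58, 59, 61}.


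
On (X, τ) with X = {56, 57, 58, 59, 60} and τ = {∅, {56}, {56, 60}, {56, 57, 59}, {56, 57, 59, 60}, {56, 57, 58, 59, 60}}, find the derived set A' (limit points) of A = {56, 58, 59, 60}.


A' = {57, 58, 59, 60}

For each x ∈ X, list the open sets U ∈ τ with x ∈ U, then check whether U ∩ (A ∖ {x}) ≠ ∅ for every such U.
  x = 56: open {56} ∋ x has {56} ∩ (A ∖ {56}) = ∅, so x is NOT a limit point.
  x = 57: opens ∋ x are {56, 57, 59}, {56, 57, 59, 60}, {56, 57, 58, 59, 60}; each meets A ∖ {57}, so x IS a limit point.
  x = 58: opens ∋ x are {56, 57, 58, 59, 60}; each meets A ∖ {58}, so x IS a limit point.
  x = 59: opens ∋ x are {56, 57, 59}, {56, 57, 59, 60}, {56, 57, 58, 59, 60}; each meets A ∖ {59}, so x IS a limit point.
  x = 60: opens ∋ x are {56, 60}, {56, 57, 59, 60}, {56, 57, 58, 59, 60}; each meets A ∖ {60}, so x IS a limit point.
Collecting: A' = {57, 58, 59, 60}.


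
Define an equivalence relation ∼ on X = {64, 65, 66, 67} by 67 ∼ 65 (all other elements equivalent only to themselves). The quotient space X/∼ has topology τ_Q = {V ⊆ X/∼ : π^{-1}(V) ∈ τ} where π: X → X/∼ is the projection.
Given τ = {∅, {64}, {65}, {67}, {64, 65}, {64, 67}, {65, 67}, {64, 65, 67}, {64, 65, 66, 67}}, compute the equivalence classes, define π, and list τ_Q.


X/∼ = {[64], [65=67], [66]}; |τ_Q| = 5.

Equivalence classes: [64], [65=67], [66].
Quotient map π: X → X/∼ sends 64 ↦ [64], 65 ↦ [65=67], 66 ↦ [66], 67 ↦ [65=67].
For each subset V ⊆ X/∼, compute π^{-1}(V) ⊆ X and check whether π^{-1}(V) ∈ τ. V is open in τ_Q iff π^{-1}(V) ∈ τ.
  V = {}: π^{-1}(V) = ∅ ∈ τ ✓.
  V = {[64]}: π^{-1}(V) = {64} ∈ τ ✓.
  V = {[65=67]}: π^{-1}(V) = {65, 67} ∈ τ ✓.
  V = {[64], [65=67]}: π^{-1}(V) = {64, 65, 67} ∈ τ ✓.
  V = {[66]}: π^{-1}(V) = {66} ∉ τ ✗.
  V = {[64], [66]}: π^{-1}(V) = {64, 66} ∉ τ ✗.
  V = {[65=67], [66]}: π^{-1}(V) = {65, 66, 67} ∉ τ ✗.
  V = {[64], [65=67], [66]}: π^{-1}(V) = {64, 65, 66, 67} ∈ τ ✓.
Open sets in the quotient: τ_Q = {{}, {[64]}, {[65=67]}, {[64], [65=67]}, {[64], [65=67], [66]}} (5 elements).


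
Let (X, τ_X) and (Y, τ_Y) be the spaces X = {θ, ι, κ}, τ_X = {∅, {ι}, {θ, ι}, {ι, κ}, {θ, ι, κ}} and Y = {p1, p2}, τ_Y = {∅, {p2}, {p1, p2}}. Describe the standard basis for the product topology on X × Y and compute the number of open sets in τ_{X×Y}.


Basis B = {∅ × ∅, {ι} × {p2}, {θ, ι} × {p2}, {ι} × {p1, p2}, {ι, κ} × {p2}, {θ, ι, κ} × {p2}, {θ, ι} × {p1, p2}, {ι, κ} × {p1, p2}, {θ, ι, κ} × {p1, p2}}; |τ_{X×Y}| = 14.

Enumerate products U × V with U ∈ τ_X, V ∈ τ_Y (deduplicated):
  ∅ × ∅ = {} (∅)
  {ι} × {p2} = {(ι,p2)}
  {θ, ι} × {p2} = {(θ,p2), (ι,p2)}
  {ι} × {p1, p2} = {(ι,p1), (ι,p2)}
  {ι, κ} × {p2} = {(ι,p2), (κ,p2)}
  {θ, ι, κ} × {p2} = {(θ,p2), (ι,p2), (κ,p2)}
  {θ, ι} × {p1, p2} = {(θ,p1), (θ,p2), (ι,p1), (ι,p2)}
  {ι, κ} × {p1, p2} = {(ι,p1), (ι,p2), (κ,p1), (κ,p2)}
  {θ, ι, κ} × {p1, p2} = {(θ,p1), (θ,p2), (ι,p1), (ι,p2), (κ,p1), (κ,p2)}
These 9 distinct sets form the basis B.
Close under arbitrary unions to get τ_{X×Y}; counting gives |τ_{X×Y}| = 14.


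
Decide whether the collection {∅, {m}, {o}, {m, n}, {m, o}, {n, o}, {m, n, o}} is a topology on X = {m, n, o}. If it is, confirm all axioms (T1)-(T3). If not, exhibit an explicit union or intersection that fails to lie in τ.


τ is NOT a topology on X.

Axiom (T1): ∅ ∈ τ? Yes; X ∈ τ? Yes.
Axiom (T2/T3): check pairwise unions and intersections of members of τ.
Counterexample for (T3): {m, n} ∩ {n, o} = {n} ∉ τ. Therefore τ is NOT a topology.


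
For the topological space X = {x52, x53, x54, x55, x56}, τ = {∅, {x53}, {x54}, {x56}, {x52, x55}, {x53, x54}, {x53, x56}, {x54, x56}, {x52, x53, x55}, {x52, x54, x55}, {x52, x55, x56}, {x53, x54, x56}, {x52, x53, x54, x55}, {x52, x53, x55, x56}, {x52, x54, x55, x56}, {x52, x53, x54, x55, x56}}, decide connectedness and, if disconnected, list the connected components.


(X, τ) is disconnected; components = [{x53}, {x54}, {x56}, {x52, x55}].

Find clopen sets (U ∈ τ with X ∖ U ∈ τ):
  U = ∅, X ∖ U = {x52, x53, x54, x55, x56} — both open, so U is clopen.
  U = {x53}, X ∖ U = {x52, x54, x55, x56} — both open, so U is clopen.
  U = {x54}, X ∖ U = {x52, x53, x55, x56} — both open, so U is clopen.
  U = {x56}, X ∖ U = {x52, x53, x54, x55} — both open, so U is clopen.
  U = {x52, x55}, X ∖ U = {x53, x54, x56} — both open, so U is clopen.
  U = {x53, x54}, X ∖ U = {x52, x55, x56} — both open, so U is clopen.
  U = {x53, x56}, X ∖ U = {x52, x54, x55} — both open, so U is clopen.
  U = {x54, x56}, X ∖ U = {x52, x53, x55} — both open, so U is clopen.
  U = {x52, x53, x55}, X ∖ U = {x54, x56} — both open, so U is clopen.
  U = {x52, x54, x55}, X ∖ U = {x53, x56} — both open, so U is clopen.
  U = {x52, x55, x56}, X ∖ U = {x53, x54} — both open, so U is clopen.
  U = {x53, x54, x56}, X ∖ U = {x52, x55} — both open, so U is clopen.
  U = {x52, x53, x54, x55}, X ∖ U = {x56} — both open, so U is clopen.
  U = {x52, x53, x55, x56}, X ∖ U = {x54} — both open, so U is clopen.
  U = {x52, x54, x55, x56}, X ∖ U = {x53} — both open, so U is clopen.
  U = {x52, x53, x54, x55, x56}, X ∖ U = ∅ — both open, so U is clopen.
Nontrivial clopen(s) exist: e.g. {x52, x53, x55, x56}. So (X, τ) is disconnected.
Compute connected components by grouping points that agree on all clopens:
  component: {x53}
  component: {x54}
  component: {x56}
  component: {x52, x55}


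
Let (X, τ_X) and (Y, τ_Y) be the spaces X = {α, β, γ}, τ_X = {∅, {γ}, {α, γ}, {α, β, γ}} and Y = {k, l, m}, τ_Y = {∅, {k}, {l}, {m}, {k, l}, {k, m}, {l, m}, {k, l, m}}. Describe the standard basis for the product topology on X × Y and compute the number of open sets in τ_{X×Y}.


Basis B = {∅ × ∅, {γ} × {k}, {γ} × {l}, {γ} × {m}, {α, γ} × {k}, {α, γ} × {l}, {α, γ} × {m}, {γ} × {k, l}, {γ} × {k, m}, {γ} × {l, m}, {α, β, γ} × {k}, {α, β, γ} × {l}, {α, β, γ} × {m}, {γ} × {k, l, m}, {α, γ} × {k, l}, {α, γ} × {k, m}, {α, γ} × {l, m}, {α, γ} × {k, l, m}, {α, β, γ} × {k, l}, {α, β, γ} × {k, m}, {α, β, γ} × {l, m}, {α, β, γ} × {k, l, m}}; |τ_{X×Y}| = 64.

Enumerate products U × V with U ∈ τ_X, V ∈ τ_Y (deduplicated):
  ∅ × ∅ = {} (∅)
  {γ} × {k} = {(γ,k)}
  {γ} × {l} = {(γ,l)}
  {γ} × {m} = {(γ,m)}
  {α, γ} × {k} = {(α,k), (γ,k)}
  {α, γ} × {l} = {(α,l), (γ,l)}
  {α, γ} × {m} = {(α,m), (γ,m)}
  {γ} × {k, l} = {(γ,k), (γ,l)}
  {γ} × {k, m} = {(γ,k), (γ,m)}
  {γ} × {l, m} = {(γ,l), (γ,m)}
  {α, β, γ} × {k} = {(α,k), (β,k), (γ,k)}
  {α, β, γ} × {l} = {(α,l), (β,l), (γ,l)}
  {α, β, γ} × {m} = {(α,m), (β,m), (γ,m)}
  {γ} × {k, l, m} = {(γ,k), (γ,l), (γ,m)}
  {α, γ} × {k, l} = {(α,k), (α,l), (γ,k), (γ,l)}
  {α, γ} × {k, m} = {(α,k), (α,m), (γ,k), (γ,m)}
  {α, γ} × {l, m} = {(α,l), (α,m), (γ,l), (γ,m)}
  {α, γ} × {k, l, m} = {(α,k), (α,l), (α,m), (γ,k), (γ,l), (γ,m)}
  {α, β, γ} × {k, l} = {(α,k), (α,l), (β,k), (β,l), (γ,k), (γ,l)}
  {α, β, γ} × {k, m} = {(α,k), (α,m), (β,k), (β,m), (γ,k), (γ,m)}
  {α, β, γ} × {l, m} = {(α,l), (α,m), (β,l), (β,m), (γ,l), (γ,m)}
  {α, β, γ} × {k, l, m} = {(α,k), (α,l), (α,m), (β,k), (β,l), (β,m), (γ,k), (γ,l), (γ,m)}
These 22 distinct sets form the basis B.
Close under arbitrary unions to get τ_{X×Y}; counting gives |τ_{X×Y}| = 64.


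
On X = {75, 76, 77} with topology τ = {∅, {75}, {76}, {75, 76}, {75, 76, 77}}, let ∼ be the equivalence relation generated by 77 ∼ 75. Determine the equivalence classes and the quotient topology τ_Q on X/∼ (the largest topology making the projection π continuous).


X/∼ = {[75=77], [76]}; |τ_Q| = 3.

Equivalence classes: [75=77], [76].
Quotient map π: X → X/∼ sends 75 ↦ [75=77], 76 ↦ [76], 77 ↦ [75=77].
For each subset V ⊆ X/∼, compute π^{-1}(V) ⊆ X and check whether π^{-1}(V) ∈ τ. V is open in τ_Q iff π^{-1}(V) ∈ τ.
  V = {}: π^{-1}(V) = ∅ ∈ τ ✓.
  V = {[75=77]}: π^{-1}(V) = {75, 77} ∉ τ ✗.
  V = {[76]}: π^{-1}(V) = {76} ∈ τ ✓.
  V = {[75=77], [76]}: π^{-1}(V) = {75, 76, 77} ∈ τ ✓.
Open sets in the quotient: τ_Q = {{}, {[76]}, {[75=77], [76]}} (3 elements).


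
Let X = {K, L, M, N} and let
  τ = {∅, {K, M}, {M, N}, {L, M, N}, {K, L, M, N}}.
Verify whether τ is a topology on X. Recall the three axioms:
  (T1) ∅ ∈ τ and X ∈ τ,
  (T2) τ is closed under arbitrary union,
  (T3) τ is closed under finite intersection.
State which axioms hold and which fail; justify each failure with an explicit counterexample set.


τ is NOT a topology on X.

Axiom (T1): ∅ ∈ τ? Yes; X ∈ τ? Yes.
Axiom (T2/T3): check pairwise unions and intersections of members of τ.
Counterexample for (T3): {K, M} ∩ {M, N} = {M} ∉ τ. Therefore τ is NOT a topology.


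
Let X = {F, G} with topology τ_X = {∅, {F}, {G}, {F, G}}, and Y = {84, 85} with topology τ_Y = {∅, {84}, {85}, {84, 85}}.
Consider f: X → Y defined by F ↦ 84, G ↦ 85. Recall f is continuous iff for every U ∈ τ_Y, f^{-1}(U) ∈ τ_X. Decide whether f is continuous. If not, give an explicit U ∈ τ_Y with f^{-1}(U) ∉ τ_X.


f IS continuous.

Compute f^{-1}(U) for each U ∈ τ_Y:
  U = ∅: f^{-1}(U) = ∅ ∈ τ_X ✓.
  U = {84}: f^{-1}(U) = {F} ∈ τ_X ✓.
  U = {85}: f^{-1}(U) = {G} ∈ τ_X ✓.
  U = {84, 85}: f^{-1}(U) = {F, G} ∈ τ_X ✓.
Every preimage lies in τ_X, so f IS continuous.


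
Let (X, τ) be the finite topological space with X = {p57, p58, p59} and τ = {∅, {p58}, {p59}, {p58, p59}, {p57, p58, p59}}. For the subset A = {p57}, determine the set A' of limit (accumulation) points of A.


A' = ∅

For each x ∈ X, list the open sets U ∈ τ with x ∈ U, then check whether U ∩ (A ∖ {x}) ≠ ∅ for every such U.
  x = p57: open {p57, p58, p59} ∋ x has {p57, p58, p59} ∩ (A ∖ {p57}) = ∅, so x is NOT a limit point.
  x = p58: open {p58} ∋ x has {p58} ∩ (A ∖ {p58}) = ∅, so x is NOT a limit point.
  x = p59: open {p59} ∋ x has {p59} ∩ (A ∖ {p59}) = ∅, so x is NOT a limit point.
Collecting: A' = ∅.


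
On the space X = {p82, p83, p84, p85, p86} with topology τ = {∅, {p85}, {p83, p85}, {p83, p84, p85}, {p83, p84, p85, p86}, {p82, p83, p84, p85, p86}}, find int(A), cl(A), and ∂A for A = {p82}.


int(A) = ∅, cl(A) = {p82}, ∂A = {p82}.

Closed sets in (X, τ) are complements of opens:
  closed(X, τ) = {∅, {p82}, {p82, p86}, {p82, p84, p86}, {p82, p83, p84, p86}, {p82, p83, p84, p85, p86}}.
int(A) = ⋃ {U ∈ τ : U ⊆ A}. Opens contained in A: ∅.
Taking the union of these: int(A) = ∅.
cl(A) = ⋂ {C closed : A ⊆ C}. Closed sets containing A: {p82}, {p82, p86}, {p82, p84, p86}, {p82, p83, p84, p86}, {p82, p83, p84, p85, p86}.
Intersecting these: cl(A) = {p82}.
∂A = cl(A) ∖ int(A) = {p82} ∖ ∅ = {p82}.


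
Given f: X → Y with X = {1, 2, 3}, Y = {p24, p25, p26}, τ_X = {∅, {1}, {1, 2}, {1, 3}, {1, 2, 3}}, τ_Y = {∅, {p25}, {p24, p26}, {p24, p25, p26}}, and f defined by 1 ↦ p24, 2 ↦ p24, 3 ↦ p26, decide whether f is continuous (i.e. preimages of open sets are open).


f IS continuous.

Compute f^{-1}(U) for each U ∈ τ_Y:
  U = ∅: f^{-1}(U) = ∅ ∈ τ_X ✓.
  U = {p25}: f^{-1}(U) = ∅ ∈ τ_X ✓.
  U = {p24, p26}: f^{-1}(U) = {1, 2, 3} ∈ τ_X ✓.
  U = {p24, p25, p26}: f^{-1}(U) = {1, 2, 3} ∈ τ_X ✓.
Every preimage lies in τ_X, so f IS continuous.


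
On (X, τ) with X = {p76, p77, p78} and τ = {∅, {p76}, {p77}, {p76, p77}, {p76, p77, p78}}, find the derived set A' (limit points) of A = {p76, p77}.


A' = {p78}

For each x ∈ X, list the open sets U ∈ τ with x ∈ U, then check whether U ∩ (A ∖ {x}) ≠ ∅ for every such U.
  x = p76: open {p76} ∋ x has {p76} ∩ (A ∖ {p76}) = ∅, so x is NOT a limit point.
  x = p77: open {p77} ∋ x has {p77} ∩ (A ∖ {p77}) = ∅, so x is NOT a limit point.
  x = p78: opens ∋ x are {p76, p77, p78}; each meets A ∖ {p78}, so x IS a limit point.
Collecting: A' = {p78}.


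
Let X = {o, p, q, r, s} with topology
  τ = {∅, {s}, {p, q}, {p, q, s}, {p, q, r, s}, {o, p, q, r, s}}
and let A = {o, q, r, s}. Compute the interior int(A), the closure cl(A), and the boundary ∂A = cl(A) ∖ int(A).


int(A) = {s}, cl(A) = {o, p, q, r, s}, ∂A = {o, p, q, r}.

Closed sets in (X, τ) are complements of opens:
  closed(X, τ) = {∅, {o}, {o, r}, {o, r, s}, {o, p, q, r}, {o, p, q, r, s}}.
int(A) = ⋃ {U ∈ τ : U ⊆ A}. Opens contained in A: ∅, {s}.
Taking the union of these: int(A) = {s}.
cl(A) = ⋂ {C closed : A ⊆ C}. Closed sets containing A: {o, p, q, r, s}.
Intersecting these: cl(A) = {o, p, q, r, s}.
∂A = cl(A) ∖ int(A) = {o, p, q, r, s} ∖ {s} = {o, p, q, r}.


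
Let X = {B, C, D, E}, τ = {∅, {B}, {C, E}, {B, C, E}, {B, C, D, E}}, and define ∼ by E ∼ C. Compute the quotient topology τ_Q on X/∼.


X/∼ = {[B], [C=E], [D]}; |τ_Q| = 5.

Equivalence classes: [B], [C=E], [D].
Quotient map π: X → X/∼ sends B ↦ [B], C ↦ [C=E], D ↦ [D], E ↦ [C=E].
For each subset V ⊆ X/∼, compute π^{-1}(V) ⊆ X and check whether π^{-1}(V) ∈ τ. V is open in τ_Q iff π^{-1}(V) ∈ τ.
  V = {}: π^{-1}(V) = ∅ ∈ τ ✓.
  V = {[B]}: π^{-1}(V) = {B} ∈ τ ✓.
  V = {[C=E]}: π^{-1}(V) = {C, E} ∈ τ ✓.
  V = {[B], [C=E]}: π^{-1}(V) = {B, C, E} ∈ τ ✓.
  V = {[D]}: π^{-1}(V) = {D} ∉ τ ✗.
  V = {[B], [D]}: π^{-1}(V) = {B, D} ∉ τ ✗.
  V = {[C=E], [D]}: π^{-1}(V) = {C, D, E} ∉ τ ✗.
  V = {[B], [C=E], [D]}: π^{-1}(V) = {B, C, D, E} ∈ τ ✓.
Open sets in the quotient: τ_Q = {{}, {[B]}, {[C=E]}, {[B], [C=E]}, {[B], [C=E], [D]}} (5 elements).


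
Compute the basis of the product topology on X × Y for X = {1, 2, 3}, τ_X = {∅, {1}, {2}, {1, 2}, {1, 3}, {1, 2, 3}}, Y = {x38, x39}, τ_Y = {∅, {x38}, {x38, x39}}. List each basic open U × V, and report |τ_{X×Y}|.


Basis B = {∅ × ∅, {1} × {x38}, {2} × {x38}, {1} × {x38, x39}, {1, 2} × {x38}, {1, 3} × {x38}, {2} × {x38, x39}, {1, 2, 3} × {x38}, {1, 2} × {x38, x39}, {1, 3} × {x38, x39}, {1, 2, 3} × {x38, x39}}; |τ_{X×Y}| = 18.

Enumerate products U × V with U ∈ τ_X, V ∈ τ_Y (deduplicated):
  ∅ × ∅ = {} (∅)
  {1} × {x38} = {(1,x38)}
  {2} × {x38} = {(2,x38)}
  {1} × {x38, x39} = {(1,x38), (1,x39)}
  {1, 2} × {x38} = {(1,x38), (2,x38)}
  {1, 3} × {x38} = {(1,x38), (3,x38)}
  {2} × {x38, x39} = {(2,x38), (2,x39)}
  {1, 2, 3} × {x38} = {(1,x38), (2,x38), (3,x38)}
  {1, 2} × {x38, x39} = {(1,x38), (1,x39), (2,x38), (2,x39)}
  {1, 3} × {x38, x39} = {(1,x38), (1,x39), (3,x38), (3,x39)}
  {1, 2, 3} × {x38, x39} = {(1,x38), (1,x39), (2,x38), (2,x39), (3,x38), (3,x39)}
These 11 distinct sets form the basis B.
Close under arbitrary unions to get τ_{X×Y}; counting gives |τ_{X×Y}| = 18.


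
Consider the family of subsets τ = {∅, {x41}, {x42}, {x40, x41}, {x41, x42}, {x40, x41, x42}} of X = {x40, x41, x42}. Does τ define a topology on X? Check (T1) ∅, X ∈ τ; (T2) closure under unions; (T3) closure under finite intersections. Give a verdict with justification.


τ IS a topology on X.

Axiom (T1): ∅ ∈ τ? Yes; X ∈ τ? Yes.
Axiom (T2/T3): check pairwise unions and intersections of members of τ.
All pairwise intersections and unions checked — each lies in τ. Therefore τ satisfies (T1), (T2), (T3): it IS a topology on X.


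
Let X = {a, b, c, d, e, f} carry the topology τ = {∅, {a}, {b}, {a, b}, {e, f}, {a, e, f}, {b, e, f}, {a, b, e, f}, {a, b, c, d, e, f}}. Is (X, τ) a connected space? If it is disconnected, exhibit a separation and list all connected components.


(X, τ) is connected.

Find clopen sets (U ∈ τ with X ∖ U ∈ τ):
  U = ∅, X ∖ U = {a, b, c, d, e, f} — both open, so U is clopen.
  U = {a, b, c, d, e, f}, X ∖ U = ∅ — both open, so U is clopen.
Only trivial clopens (∅ and X) exist, so (X, τ) is connected.
Compute connected components by grouping points that agree on all clopens:
  component: {a, b, c, d, e, f}


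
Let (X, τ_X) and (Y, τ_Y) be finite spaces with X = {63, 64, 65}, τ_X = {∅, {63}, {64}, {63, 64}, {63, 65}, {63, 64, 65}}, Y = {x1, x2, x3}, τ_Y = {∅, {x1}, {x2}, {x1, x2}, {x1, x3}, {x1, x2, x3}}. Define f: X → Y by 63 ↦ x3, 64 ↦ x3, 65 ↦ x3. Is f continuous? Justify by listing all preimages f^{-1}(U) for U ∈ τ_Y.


f IS continuous.

Compute f^{-1}(U) for each U ∈ τ_Y:
  U = ∅: f^{-1}(U) = ∅ ∈ τ_X ✓.
  U = {x1}: f^{-1}(U) = ∅ ∈ τ_X ✓.
  U = {x2}: f^{-1}(U) = ∅ ∈ τ_X ✓.
  U = {x1, x2}: f^{-1}(U) = ∅ ∈ τ_X ✓.
  U = {x1, x3}: f^{-1}(U) = {63, 64, 65} ∈ τ_X ✓.
  U = {x1, x2, x3}: f^{-1}(U) = {63, 64, 65} ∈ τ_X ✓.
Every preimage lies in τ_X, so f IS continuous.


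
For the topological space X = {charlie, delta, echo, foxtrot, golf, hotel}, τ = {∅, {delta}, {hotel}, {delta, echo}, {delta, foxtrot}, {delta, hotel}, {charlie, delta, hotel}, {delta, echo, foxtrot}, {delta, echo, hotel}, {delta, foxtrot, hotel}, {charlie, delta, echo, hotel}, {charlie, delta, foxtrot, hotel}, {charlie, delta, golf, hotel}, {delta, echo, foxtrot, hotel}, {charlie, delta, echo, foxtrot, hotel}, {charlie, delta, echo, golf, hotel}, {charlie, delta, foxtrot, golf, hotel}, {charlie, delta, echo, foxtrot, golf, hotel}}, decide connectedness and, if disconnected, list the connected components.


(X, τ) is connected.

Find clopen sets (U ∈ τ with X ∖ U ∈ τ):
  U = ∅, X ∖ U = {charlie, delta, echo, foxtrot, golf, hotel} — both open, so U is clopen.
  U = {charlie, delta, echo, foxtrot, golf, hotel}, X ∖ U = ∅ — both open, so U is clopen.
Only trivial clopens (∅ and X) exist, so (X, τ) is connected.
Compute connected components by grouping points that agree on all clopens:
  component: {charlie, delta, echo, foxtrot, golf, hotel}


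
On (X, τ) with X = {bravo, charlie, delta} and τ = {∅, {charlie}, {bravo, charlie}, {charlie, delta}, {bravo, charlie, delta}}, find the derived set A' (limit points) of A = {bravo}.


A' = ∅

For each x ∈ X, list the open sets U ∈ τ with x ∈ U, then check whether U ∩ (A ∖ {x}) ≠ ∅ for every such U.
  x = bravo: open {bravo, charlie} ∋ x has {bravo, charlie} ∩ (A ∖ {bravo}) = ∅, so x is NOT a limit point.
  x = charlie: open {charlie} ∋ x has {charlie} ∩ (A ∖ {charlie}) = ∅, so x is NOT a limit point.
  x = delta: open {charlie, delta} ∋ x has {charlie, delta} ∩ (A ∖ {delta}) = ∅, so x is NOT a limit point.
Collecting: A' = ∅.


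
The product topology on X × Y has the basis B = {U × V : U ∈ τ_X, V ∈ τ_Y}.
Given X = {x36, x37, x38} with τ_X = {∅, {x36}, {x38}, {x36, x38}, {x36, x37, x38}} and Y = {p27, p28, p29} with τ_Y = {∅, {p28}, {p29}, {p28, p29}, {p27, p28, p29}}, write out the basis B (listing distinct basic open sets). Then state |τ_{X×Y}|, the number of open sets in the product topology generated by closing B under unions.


Basis B = {∅ × ∅, {x36} × {p28}, {x36} × {p29}, {x38} × {p28}, {x38} × {p29}, {x36} × {p28, p29}, {x36, x38} × {p28}, {x36, x38} × {p29}, {x38} × {p28, p29}, {x36} × {p27, p28, p29}, {x36, x37, x38} × {p28}, {x36, x37, x38} × {p29}, {x38} × {p27, p28, p29}, {x36, x38} × {p28, p29}, {x36, x38} × {p27, p28, p29}, {x36, x37, x38} × {p28, p29}, {x36, x37, x38} × {p27, p28, p29}}; |τ_{X×Y}| = 48.

Enumerate products U × V with U ∈ τ_X, V ∈ τ_Y (deduplicated):
  ∅ × ∅ = {} (∅)
  {x36} × {p28} = {(x36,p28)}
  {x36} × {p29} = {(x36,p29)}
  {x38} × {p28} = {(x38,p28)}
  {x38} × {p29} = {(x38,p29)}
  {x36} × {p28, p29} = {(x36,p28), (x36,p29)}
  {x36, x38} × {p28} = {(x36,p28), (x38,p28)}
  {x36, x38} × {p29} = {(x36,p29), (x38,p29)}
  {x38} × {p28, p29} = {(x38,p28), (x38,p29)}
  {x36} × {p27, p28, p29} = {(x36,p27), (x36,p28), (x36,p29)}
  {x36, x37, x38} × {p28} = {(x36,p28), (x37,p28), (x38,p28)}
  {x36, x37, x38} × {p29} = {(x36,p29), (x37,p29), (x38,p29)}
  {x38} × {p27, p28, p29} = {(x38,p27), (x38,p28), (x38,p29)}
  {x36, x38} × {p28, p29} = {(x36,p28), (x36,p29), (x38,p28), (x38,p29)}
  {x36, x38} × {p27, p28, p29} = {(x36,p27), (x36,p28), (x36,p29), (x38,p27), (x38,p28), (x38,p29)}
  {x36, x37, x38} × {p28, p29} = {(x36,p28), (x36,p29), (x37,p28), (x37,p29), (x38,p28), (x38,p29)}
  {x36, x37, x38} × {p27, p28, p29} = {(x36,p27), (x36,p28), (x36,p29), (x37,p27), (x37,p28), (x37,p29), (x38,p27), (x38,p28), (x38,p29)}
These 17 distinct sets form the basis B.
Close under arbitrary unions to get τ_{X×Y}; counting gives |τ_{X×Y}| = 48.
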